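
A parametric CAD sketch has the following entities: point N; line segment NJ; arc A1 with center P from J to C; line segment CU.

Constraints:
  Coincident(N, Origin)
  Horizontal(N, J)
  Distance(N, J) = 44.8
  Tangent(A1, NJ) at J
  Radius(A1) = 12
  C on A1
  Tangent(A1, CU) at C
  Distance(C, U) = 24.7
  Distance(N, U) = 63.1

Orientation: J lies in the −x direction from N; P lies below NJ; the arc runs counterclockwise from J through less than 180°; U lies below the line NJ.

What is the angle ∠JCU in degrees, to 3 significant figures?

127°

Checks: N = (0.00, 0.00) ✓; |PC| = 12.00 ✓; ∠(PC, CU) = 90.00° ✓; |CU| = 24.70 ✓; |NU| = 63.10 ✓.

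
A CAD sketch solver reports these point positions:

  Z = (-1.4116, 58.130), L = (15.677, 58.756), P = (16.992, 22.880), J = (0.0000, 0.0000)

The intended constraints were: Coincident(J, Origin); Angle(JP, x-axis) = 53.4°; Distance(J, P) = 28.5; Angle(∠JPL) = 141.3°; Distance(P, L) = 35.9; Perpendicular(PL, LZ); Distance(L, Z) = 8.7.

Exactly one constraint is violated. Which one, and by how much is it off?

Distance(L, Z) = 8.7 — off by 8.40.

J = (0.00, 0.00) ✓; JP at 53.40° ✓; |JP| = 28.50 ✓; ∠JPL = 141.3° ✓; |PL| = 35.90 ✓; ∠(PL, LZ) = 90.00° ✓; |LZ| = 17.10 ✗.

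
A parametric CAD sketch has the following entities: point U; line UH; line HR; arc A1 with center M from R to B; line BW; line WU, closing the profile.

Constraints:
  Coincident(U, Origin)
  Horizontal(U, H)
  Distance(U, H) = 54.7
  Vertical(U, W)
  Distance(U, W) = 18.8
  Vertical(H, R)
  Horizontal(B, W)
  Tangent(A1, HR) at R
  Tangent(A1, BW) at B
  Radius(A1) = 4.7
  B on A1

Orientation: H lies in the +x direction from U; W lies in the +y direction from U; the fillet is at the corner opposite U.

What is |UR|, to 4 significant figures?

56.49

U is at the origin; UH is horizontal with |UH| = 54.7 and H on the +x side, so H = (54.70, 0.000). U and W share the same x with |UW| = 18.8 and W on the +y side, so W = (0.000, 18.80). The virtual corner opposite U is at (54.70, 18.80). Since A1 is tangent to HR there, MR ⟂ HR and A1 meets BW tangentially, so MB is at right angles to BW, with radius 4.7, so the center M sits 4.7 in from both sides at M = (50.00, 14.10). That places the tangent points at R = (54.70, 14.10) on HR and B = (50.00, 18.80) on BW. Then |UR| = |R − U| = 56.49.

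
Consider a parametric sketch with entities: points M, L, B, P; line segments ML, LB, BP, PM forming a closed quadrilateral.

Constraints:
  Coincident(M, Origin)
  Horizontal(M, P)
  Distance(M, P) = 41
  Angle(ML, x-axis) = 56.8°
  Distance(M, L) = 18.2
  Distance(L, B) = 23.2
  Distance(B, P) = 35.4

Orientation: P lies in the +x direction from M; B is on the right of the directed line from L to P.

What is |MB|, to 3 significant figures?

10.0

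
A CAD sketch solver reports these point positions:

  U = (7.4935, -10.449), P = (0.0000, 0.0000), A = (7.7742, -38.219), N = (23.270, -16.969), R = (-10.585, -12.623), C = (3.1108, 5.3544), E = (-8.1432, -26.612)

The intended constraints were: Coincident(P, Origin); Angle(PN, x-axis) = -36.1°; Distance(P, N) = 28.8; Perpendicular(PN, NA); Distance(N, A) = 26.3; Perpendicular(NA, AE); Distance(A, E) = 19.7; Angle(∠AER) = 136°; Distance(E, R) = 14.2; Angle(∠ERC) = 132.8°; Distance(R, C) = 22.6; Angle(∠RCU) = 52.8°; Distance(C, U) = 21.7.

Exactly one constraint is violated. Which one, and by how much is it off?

Distance(C, U) = 21.7 — off by 5.30.

P = (0.00, 0.00) ✓; PN at -36.10° ✓; |PN| = 28.80 ✓; ∠(PN, NA) = 90.00° ✓; |NA| = 26.30 ✓; ∠(NA, AE) = 90.00° ✓; |AE| = 19.70 ✓; ∠AER = 136.0° ✓; |ER| = 14.20 ✓; ∠ERC = 132.8° ✓; |RC| = 22.60 ✓; ∠RCU = 52.80° ✓; |CU| = 16.40 ✗.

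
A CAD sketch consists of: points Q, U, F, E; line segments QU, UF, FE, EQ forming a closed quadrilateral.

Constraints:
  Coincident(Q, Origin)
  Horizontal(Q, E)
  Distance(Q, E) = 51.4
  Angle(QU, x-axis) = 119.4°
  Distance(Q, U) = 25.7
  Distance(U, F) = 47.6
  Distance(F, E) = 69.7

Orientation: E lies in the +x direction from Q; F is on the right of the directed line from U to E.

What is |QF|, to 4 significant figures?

28.63

Q is at the origin; Q and E share the same y with |QE| = 51.4 and E in +x, so E = (51.4, 0). QU runs at 119.4° with |QU| = 25.7, so U = (-12.62, 22.39). F is determined by |UF| = 47.6 and |FE| = 69.7 together: it lies at the intersection of circle(U, 47.6) and circle(E, 69.7). With |UE| = 67.82, the foot of the radical line on UE is 14.80 from U and the perpendicular offset is √(47.6² − 14.80²) = 45.24. Taking the right-of-UE solution: F = (-13.59, -25.20).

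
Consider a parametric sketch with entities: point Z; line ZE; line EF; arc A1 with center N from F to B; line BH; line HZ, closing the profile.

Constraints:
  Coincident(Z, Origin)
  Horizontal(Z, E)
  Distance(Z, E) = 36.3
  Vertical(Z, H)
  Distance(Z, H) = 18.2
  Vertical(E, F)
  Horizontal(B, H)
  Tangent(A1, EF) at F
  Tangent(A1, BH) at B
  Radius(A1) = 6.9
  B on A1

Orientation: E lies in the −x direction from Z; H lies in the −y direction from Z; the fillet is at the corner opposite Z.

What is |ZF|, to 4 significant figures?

38.02

The virtual corner opposite Z is at (-36.30, -18.20). The tangent condition forces NF to be normal to EF and the tangent condition forces NB to be normal to BH, with radius 6.9, so the center N sits 6.9 in from both sides at N = (-29.40, -11.30). That places the tangent points at F = (-36.30, -11.30) on EF and B = (-29.40, -18.20) on BH. Then |ZF| = |F − Z| = 38.02.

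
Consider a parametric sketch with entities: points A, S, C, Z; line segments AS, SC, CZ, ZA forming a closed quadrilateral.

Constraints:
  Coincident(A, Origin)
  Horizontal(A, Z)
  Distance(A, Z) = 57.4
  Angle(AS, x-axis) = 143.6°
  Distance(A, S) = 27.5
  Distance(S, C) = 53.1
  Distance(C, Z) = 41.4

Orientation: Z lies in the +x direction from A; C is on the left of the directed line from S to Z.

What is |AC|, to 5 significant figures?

41.967

A is at the origin; AZ is horizontal with |AZ| = 57.4 and Z in +x, so Z = (57.4, 0). AS runs at 143.6° with |AS| = 27.5, so S = (-22.135, 16.319). C is determined by |SC| = 53.1 and |CZ| = 41.4 together: it lies at the intersection of circle(S, 53.1) and circle(Z, 41.4). With |SZ| = 81.192, the foot of the radical line on SZ is 47.405 from S and the perpendicular offset is √(53.1² − 47.405²) = 23.925. Taking the left-of-SZ solution: C = (29.111, 30.228).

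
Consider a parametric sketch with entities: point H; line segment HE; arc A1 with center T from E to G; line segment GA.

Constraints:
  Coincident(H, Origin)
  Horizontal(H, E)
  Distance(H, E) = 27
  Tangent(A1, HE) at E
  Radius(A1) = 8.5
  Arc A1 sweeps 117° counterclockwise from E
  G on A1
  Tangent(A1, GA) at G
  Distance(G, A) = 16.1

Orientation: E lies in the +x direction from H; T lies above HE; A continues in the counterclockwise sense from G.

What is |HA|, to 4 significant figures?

38.16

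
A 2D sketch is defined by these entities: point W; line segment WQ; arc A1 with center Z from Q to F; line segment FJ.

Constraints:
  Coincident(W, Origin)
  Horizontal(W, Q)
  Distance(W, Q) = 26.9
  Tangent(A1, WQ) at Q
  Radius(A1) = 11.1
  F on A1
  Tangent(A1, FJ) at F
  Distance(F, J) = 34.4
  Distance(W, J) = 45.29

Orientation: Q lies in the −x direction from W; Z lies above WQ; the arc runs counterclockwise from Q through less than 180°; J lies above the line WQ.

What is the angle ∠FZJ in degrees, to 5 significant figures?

72.116°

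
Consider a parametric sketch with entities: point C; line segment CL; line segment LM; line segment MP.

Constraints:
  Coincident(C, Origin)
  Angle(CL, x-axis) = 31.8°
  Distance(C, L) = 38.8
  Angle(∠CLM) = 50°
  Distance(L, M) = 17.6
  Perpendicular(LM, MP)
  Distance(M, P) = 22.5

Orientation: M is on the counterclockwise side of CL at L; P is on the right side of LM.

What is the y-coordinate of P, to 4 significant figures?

47.32

C is at the origin; CL runs at 31.8° with length 38.8, so L = 38.8·(cos 31.8°, sin 31.8°) = (32.98, 20.45). ∠CLM = 50.0°, so LM runs at 31.8° + (180° − 50.0°) = 161.8° from the x-axis; with |LM| = 17.6, M = L + 17.6·(cos 161.8°, sin 161.8°) = (16.26, 25.94). LM is perpendicular to MP; with |MP| = 22.5 on the right of LM, P = M + 22.5·(0.3123, 0.9500) = (23.28, 47.32). So P.y = 47.32.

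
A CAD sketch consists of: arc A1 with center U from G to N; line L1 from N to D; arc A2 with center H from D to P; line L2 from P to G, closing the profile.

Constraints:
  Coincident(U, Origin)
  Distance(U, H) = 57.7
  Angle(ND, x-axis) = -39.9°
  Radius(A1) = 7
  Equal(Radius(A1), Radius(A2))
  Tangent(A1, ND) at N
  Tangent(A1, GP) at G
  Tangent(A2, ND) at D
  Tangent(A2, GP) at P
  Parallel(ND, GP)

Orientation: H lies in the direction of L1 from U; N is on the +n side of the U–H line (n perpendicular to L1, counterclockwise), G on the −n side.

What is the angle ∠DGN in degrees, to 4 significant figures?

76.36°

The slot axis is L1's direction at -39.9°, so u = (cos -39.9°, sin -39.9°) = (0.7672, -0.6414) and n = (−sin -39.9°, cos -39.9°) = (0.6414, 0.7672). U is at the origin and H lies 57.7 along u from U, so H = 57.7·u = (44.27, -37.01). Tangency of A1 to both parallel lines with radius 7.0 puts N and G at U ± 7.0·n: N = (4.490, 5.370), G = (-4.490, -5.370). Equal radii place D and P the same way about H: D = H + 7.0·n = (48.76, -31.64), P = H − 7.0·n = (39.78, -42.38). Then cos ∠DGN = GD·GN / (|GD||GN|), giving 76.36°.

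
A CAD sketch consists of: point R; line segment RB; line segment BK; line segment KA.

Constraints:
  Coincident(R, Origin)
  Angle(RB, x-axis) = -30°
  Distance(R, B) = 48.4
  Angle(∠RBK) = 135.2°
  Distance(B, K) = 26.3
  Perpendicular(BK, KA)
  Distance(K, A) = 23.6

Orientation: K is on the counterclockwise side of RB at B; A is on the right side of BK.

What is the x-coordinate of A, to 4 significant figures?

73.37

R is at the origin; RB runs at -30.0° with length 48.4, so B = 48.4·(cos -30.0°, sin -30.0°) = (41.92, -24.20). ∠RBK = 135.2°, so BK runs at -30.0° + (180° − 135.2°) = 14.80° from the x-axis; with |BK| = 26.3, K = B + 26.3·(cos 14.80°, sin 14.80°) = (67.34, -17.48). BK ⟂ KA; with |KA| = 23.6 on the right of BK, A = K + 23.6·(0.2554, -0.9668) = (73.37, -40.30). So A.x = 73.37.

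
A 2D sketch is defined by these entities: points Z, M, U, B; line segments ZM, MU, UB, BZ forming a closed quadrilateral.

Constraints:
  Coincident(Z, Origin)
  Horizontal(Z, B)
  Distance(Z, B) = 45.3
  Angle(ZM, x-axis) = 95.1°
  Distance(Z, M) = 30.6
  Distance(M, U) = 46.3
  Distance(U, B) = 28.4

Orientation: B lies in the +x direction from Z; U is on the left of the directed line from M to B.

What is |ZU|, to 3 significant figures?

51.9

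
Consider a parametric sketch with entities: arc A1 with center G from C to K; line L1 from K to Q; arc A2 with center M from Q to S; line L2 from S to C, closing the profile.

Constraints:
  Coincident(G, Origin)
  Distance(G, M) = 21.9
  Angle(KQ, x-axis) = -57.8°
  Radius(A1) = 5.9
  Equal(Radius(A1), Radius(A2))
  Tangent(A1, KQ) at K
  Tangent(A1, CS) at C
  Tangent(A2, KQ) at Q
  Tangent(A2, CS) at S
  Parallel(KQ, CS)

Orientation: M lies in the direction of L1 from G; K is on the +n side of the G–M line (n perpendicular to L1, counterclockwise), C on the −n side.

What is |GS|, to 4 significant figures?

22.68

The slot axis is L1's direction at -57.8°, so u = (cos -57.8°, sin -57.8°) = (0.5329, -0.8462) and n = (−sin -57.8°, cos -57.8°) = (0.8462, 0.5329). G is at the origin and M lies 21.9 along u from G, so M = 21.9·u = (11.67, -18.53). Tangency of A1 to both parallel lines with radius 5.9 puts K and C at G ± 5.9·n: K = (4.993, 3.144), C = (-4.993, -3.144). Equal radii place Q and S the same way about M: Q = M + 5.9·n = (16.66, -15.39), S = M − 5.9·n = (6.677, -21.68). Then |GS| = |S − G| = 22.68.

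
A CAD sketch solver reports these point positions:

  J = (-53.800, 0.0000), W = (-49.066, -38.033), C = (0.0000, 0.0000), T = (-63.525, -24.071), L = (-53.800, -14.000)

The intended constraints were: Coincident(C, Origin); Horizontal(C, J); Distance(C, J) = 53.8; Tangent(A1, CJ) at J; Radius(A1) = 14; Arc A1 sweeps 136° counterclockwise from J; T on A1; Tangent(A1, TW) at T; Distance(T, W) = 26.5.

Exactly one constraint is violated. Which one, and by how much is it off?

Distance(T, W) = 26.5 — off by 6.40.

C = (0.00, 0.00) ✓; C.y = 0.00, J.y = 0.00 ✓; |CJ| = 53.80 ✓; ∠(LJ, JC) = 90.00° ✓; |LJ| = 14.00 ✓; bearing(L→T) − bearing(L→J) = 136.0° ✓; |LT| = 14.00 ✓; ∠(LT, TW) = 90.00° ✓; |TW| = 20.10 ✗.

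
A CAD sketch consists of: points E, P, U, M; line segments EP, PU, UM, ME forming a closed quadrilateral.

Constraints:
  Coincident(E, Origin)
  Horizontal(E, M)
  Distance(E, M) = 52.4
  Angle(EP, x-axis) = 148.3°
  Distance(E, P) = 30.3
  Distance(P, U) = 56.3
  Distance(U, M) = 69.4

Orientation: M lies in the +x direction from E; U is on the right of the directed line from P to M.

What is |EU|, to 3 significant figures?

37.5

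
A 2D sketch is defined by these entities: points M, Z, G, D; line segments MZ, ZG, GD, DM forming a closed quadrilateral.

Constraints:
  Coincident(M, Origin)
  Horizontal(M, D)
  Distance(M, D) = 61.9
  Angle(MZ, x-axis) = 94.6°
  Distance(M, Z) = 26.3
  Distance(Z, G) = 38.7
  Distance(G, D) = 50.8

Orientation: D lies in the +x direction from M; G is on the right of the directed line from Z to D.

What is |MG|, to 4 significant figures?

15.54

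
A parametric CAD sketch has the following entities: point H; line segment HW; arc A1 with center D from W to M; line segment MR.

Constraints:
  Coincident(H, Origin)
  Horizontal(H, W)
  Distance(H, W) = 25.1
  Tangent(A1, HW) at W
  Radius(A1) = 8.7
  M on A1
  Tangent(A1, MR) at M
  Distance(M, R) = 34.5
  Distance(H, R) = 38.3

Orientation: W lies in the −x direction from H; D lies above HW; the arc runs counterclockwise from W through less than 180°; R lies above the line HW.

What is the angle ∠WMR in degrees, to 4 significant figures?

145.2°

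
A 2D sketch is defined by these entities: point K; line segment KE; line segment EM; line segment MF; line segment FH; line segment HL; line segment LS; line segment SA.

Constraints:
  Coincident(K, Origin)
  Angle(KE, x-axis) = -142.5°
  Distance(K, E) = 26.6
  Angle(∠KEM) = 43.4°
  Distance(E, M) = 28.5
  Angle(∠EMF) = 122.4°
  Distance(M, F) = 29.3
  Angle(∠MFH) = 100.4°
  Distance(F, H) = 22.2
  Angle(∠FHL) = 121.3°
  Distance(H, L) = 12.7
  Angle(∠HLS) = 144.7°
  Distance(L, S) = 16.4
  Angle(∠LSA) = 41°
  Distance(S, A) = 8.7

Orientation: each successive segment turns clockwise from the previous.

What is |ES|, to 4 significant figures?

24.18

K is at the origin; KE runs at -142.5° with length 26.6, so E = (-21.10, -16.19). ∠KEM = 43.4° gives EM at 80.90° from the x-axis; with |EM| = 28.5, M = (-16.60, 11.95). ∠EMF = 122.4° gives MF at 23.30° from the x-axis; with |MF| = 29.3, F = (10.31, 23.54). ∠MFH = 100.4° gives FH at -56.30° from the x-axis; with |FH| = 22.2, H = (22.63, 5.068). ∠FHL = 121.3° gives HL at -115.0° from the x-axis; with |HL| = 12.7, L = (17.27, -6.442). ∠HLS = 144.7° gives LS at -150.3° from the x-axis; with |LS| = 16.4, S = (3.020, -14.57). Then |ES| = |S − E| = 24.18.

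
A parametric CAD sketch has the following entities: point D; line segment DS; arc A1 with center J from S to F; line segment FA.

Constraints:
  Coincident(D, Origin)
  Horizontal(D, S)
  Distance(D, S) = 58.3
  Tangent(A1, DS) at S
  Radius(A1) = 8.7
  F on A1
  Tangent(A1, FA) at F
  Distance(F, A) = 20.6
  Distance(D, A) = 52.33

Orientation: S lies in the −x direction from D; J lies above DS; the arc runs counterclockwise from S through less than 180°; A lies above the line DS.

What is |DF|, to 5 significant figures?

50.285

Checks: ∠(JS, SD) = 90.00° ✓; |JS| = 8.700 ✓; |JF| = 8.700 ✓; ∠(JF, FA) = 90.00° ✓; |FA| = 20.60 ✓; |DA| = 52.33 ✓.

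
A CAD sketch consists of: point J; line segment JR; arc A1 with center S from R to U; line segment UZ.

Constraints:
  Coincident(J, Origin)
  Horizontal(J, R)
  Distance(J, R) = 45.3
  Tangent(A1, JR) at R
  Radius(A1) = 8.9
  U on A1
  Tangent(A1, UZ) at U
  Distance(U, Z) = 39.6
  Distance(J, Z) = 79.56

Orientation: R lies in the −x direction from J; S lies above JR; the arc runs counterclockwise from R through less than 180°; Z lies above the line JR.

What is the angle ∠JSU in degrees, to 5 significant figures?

55.568°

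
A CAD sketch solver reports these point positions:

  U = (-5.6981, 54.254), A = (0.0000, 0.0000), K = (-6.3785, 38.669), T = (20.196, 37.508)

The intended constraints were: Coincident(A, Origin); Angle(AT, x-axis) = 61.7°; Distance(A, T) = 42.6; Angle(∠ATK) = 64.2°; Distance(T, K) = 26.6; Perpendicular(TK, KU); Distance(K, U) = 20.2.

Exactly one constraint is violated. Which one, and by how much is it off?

Distance(K, U) = 20.2 — off by 4.60.

A = (0.00, 0.00) ✓; AT at 61.70° ✓; |AT| = 42.60 ✓; ∠ATK = 64.20° ✓; |TK| = 26.60 ✓; ∠(TK, KU) = 90.00° ✓; |KU| = 15.60 ✗.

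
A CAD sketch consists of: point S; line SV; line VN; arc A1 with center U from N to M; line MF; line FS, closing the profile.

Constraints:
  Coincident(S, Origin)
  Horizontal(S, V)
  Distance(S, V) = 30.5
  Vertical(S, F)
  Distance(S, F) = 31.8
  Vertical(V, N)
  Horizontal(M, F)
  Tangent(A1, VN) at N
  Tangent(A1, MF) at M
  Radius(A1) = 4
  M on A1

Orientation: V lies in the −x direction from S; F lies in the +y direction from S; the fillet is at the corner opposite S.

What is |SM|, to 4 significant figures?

41.39

The virtual corner opposite S is at (-30.50, 31.80). Tangency of A1 to VN means the radius UN is perpendicular to VN and A1 meets MF tangentially, so UM is at right angles to MF, with radius 4.0, so the center U sits 4.0 in from both sides at U = (-26.50, 27.80). That places the tangent points at N = (-30.50, 27.80) on VN and M = (-26.50, 31.80) on MF. Then |SM| = |M − S| = 41.39.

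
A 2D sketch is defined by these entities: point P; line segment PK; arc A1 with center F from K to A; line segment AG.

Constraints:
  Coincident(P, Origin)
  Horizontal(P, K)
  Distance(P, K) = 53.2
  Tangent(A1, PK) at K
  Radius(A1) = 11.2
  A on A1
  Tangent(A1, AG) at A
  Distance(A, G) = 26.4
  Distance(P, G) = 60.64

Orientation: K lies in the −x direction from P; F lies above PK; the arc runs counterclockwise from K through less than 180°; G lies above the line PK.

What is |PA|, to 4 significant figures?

44.10

Checks: ∠(FK, KP) = 90.00° ✓; |FK| = 11.20 ✓; |FA| = 11.20 ✓; ∠(FA, AG) = 90.00° ✓; |AG| = 26.40 ✓; |PG| = 60.64 ✓.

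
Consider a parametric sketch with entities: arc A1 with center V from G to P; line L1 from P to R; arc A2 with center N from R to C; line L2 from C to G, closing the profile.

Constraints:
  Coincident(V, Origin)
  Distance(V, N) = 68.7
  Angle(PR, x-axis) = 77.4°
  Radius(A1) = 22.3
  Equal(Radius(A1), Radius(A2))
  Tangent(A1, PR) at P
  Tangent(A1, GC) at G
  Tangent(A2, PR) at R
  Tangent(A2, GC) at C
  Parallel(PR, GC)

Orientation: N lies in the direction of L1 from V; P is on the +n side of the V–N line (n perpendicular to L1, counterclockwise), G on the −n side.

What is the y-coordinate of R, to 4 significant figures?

71.91

The slot axis is L1's direction at 77.4°, so u = (cos 77.4°, sin 77.4°) = (0.2181, 0.9759) and n = (−sin 77.4°, cos 77.4°) = (-0.9759, 0.2181). V is at the origin and N lies 68.7 along u from V, so N = 68.7·u = (14.99, 67.05). Tangency of A1 to both parallel lines with radius 22.3 puts P and G at V ± 22.3·n: P = (-21.76, 4.865), G = (21.76, -4.865). Equal radii place R and C the same way about N: R = N + 22.3·n = (-6.777, 71.91), C = N − 22.3·n = (36.75, 62.18). So R.y = 71.91.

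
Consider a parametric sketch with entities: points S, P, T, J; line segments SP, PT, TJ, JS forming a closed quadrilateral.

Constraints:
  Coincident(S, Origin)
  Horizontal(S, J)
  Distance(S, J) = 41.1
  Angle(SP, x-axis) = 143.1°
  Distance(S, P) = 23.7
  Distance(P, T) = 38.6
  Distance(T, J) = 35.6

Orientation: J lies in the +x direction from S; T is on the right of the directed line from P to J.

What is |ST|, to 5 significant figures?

15.581

S is at the origin; S and J share the same y with |SJ| = 41.1 and J in +x, so J = (41.1, 0). SP runs at 143.1° with |SP| = 23.7, so P = (-18.953, 14.230). T is determined by |PT| = 38.6 and |TJ| = 35.6 together: it lies at the intersection of circle(P, 38.6) and circle(J, 35.6). With |PJ| = 61.715, the foot of the radical line on PJ is 32.661 from P and the perpendicular offset is √(38.6² − 32.661²) = 20.572. Taking the right-of-PJ solution: T = (8.0852, -13.319).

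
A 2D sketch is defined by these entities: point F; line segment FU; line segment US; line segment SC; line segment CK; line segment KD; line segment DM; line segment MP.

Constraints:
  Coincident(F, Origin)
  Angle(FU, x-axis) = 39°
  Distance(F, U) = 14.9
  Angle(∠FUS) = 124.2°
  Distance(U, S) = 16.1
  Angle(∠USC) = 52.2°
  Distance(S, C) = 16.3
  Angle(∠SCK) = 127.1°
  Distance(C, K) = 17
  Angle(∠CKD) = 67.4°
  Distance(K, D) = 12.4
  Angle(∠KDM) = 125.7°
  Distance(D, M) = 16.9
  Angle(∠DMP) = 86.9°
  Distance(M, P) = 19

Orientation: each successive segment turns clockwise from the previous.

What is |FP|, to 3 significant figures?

22.3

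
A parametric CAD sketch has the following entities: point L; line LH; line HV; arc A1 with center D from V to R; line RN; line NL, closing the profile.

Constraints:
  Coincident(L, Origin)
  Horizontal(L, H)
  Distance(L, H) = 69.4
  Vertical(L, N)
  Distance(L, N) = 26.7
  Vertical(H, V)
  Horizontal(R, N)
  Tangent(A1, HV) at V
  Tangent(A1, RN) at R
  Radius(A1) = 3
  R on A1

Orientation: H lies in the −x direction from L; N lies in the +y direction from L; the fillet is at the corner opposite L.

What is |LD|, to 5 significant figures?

70.503

L is at the origin; LH is horizontal with |LH| = 69.4 and H on the −x side, so H = (-69.400, 0.0000). LN is vertical with |LN| = 26.7 and N on the +y side, so N = (0.0000, 26.700). The virtual corner opposite L is at (-69.400, 26.700). Tangency of A1 to HV means the radius DV is perpendicular to HV and A1 meets RN tangentially, so DR is at right angles to RN, with radius 3.0, so the center D sits 3.0 in from both sides at D = (-66.400, 23.700). Then |LD| = |D − L| = 70.503.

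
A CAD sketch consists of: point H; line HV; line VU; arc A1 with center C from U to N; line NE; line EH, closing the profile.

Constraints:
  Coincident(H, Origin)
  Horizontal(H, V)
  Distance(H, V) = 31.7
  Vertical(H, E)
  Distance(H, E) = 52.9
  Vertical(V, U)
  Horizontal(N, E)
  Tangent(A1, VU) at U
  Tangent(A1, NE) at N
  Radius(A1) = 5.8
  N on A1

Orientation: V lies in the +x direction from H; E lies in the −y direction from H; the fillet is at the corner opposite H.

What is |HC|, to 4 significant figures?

53.75

H is at the origin; HV is horizontal with |HV| = 31.7 and V on the +x side, so V = (31.70, 0.000). H and E share the same x with |HE| = 52.9 and E on the −y side, so E = (0.000, -52.90). The virtual corner opposite H is at (31.70, -52.90). Tangency of A1 to VU means the radius CU is perpendicular to VU and since A1 is tangent to NE there, CN ⟂ NE, with radius 5.8, so the center C sits 5.8 in from both sides at C = (25.90, -47.10). Then |HC| = |C − H| = 53.75.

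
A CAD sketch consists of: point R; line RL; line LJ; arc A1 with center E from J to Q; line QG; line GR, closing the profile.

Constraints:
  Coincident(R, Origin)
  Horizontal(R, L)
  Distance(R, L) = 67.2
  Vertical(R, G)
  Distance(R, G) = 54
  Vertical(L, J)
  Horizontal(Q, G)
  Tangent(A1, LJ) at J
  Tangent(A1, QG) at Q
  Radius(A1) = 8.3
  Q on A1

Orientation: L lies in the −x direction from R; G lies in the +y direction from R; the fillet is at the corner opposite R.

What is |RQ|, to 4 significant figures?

79.91

R is at the origin; R and L share the same y with |RL| = 67.2 and L on the −x side, so L = (-67.20, 0.000). R and G share the same x with |RG| = 54.0 and G on the +y side, so G = (0.000, 54.00). The virtual corner opposite R is at (-67.20, 54.00). Since A1 is tangent to LJ there, EJ ⟂ LJ and since A1 is tangent to QG there, EQ ⟂ QG, with radius 8.3, so the center E sits 8.3 in from both sides at E = (-58.90, 45.70). That places the tangent points at J = (-67.20, 45.70) on LJ and Q = (-58.90, 54.00) on QG. Then |RQ| = |Q − R| = 79.91.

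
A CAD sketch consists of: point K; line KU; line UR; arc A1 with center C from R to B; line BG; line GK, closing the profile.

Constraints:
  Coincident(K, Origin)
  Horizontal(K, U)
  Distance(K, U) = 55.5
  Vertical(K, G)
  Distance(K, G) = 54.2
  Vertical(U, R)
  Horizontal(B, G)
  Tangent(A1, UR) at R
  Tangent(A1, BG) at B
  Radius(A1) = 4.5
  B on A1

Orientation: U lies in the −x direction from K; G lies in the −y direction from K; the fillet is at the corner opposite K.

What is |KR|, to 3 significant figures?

74.5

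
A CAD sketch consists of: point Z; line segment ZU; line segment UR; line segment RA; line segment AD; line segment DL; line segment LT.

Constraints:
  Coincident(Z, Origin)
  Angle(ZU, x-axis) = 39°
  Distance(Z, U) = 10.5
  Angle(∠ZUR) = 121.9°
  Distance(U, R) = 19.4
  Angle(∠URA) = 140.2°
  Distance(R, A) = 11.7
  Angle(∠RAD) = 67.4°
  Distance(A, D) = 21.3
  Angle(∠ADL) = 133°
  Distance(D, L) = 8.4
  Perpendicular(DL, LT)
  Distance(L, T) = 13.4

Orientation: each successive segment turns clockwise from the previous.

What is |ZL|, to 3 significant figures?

9.11

Z is at the origin; ZU runs at 39.0° with length 10.5, so U = (8.16, 6.61). ∠ZUR = 121.9° gives UR at -19.1° from the x-axis; with |UR| = 19.4, R = (26.5, 0.260). ∠URA = 140.2° gives RA at -58.9° from the x-axis; with |RA| = 11.7, A = (32.5, -9.76). ∠RAD = 67.4° gives AD at -172° from the x-axis; with |AD| = 21.3, D = (11.5, -12.9). ∠ADL = 133.0° gives DL at 142° from the x-axis; with |DL| = 8.4, L = (4.90, -7.68). Then |ZL| = |L − Z| = 9.11.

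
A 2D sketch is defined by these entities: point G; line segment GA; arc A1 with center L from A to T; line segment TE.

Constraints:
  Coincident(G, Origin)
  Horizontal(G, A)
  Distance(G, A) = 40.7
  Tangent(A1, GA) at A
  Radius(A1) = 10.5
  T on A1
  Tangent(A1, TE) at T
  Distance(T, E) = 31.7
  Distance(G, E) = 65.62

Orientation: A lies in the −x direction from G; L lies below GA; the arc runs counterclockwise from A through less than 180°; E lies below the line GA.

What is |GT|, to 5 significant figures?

52.344

G is at the origin; GA is horizontal with |GA| = 40.7 and A on the −x side, so A = (-40.700, 0.0000). The tangent condition forces LA to be normal to GA, so L = A + (0, -10.5) = (-40.700, -10.500). Since LT ⟂ TE (tangency), |LE| = √(10.5² + 31.7²) = 33.394 regardless of where T sits on A1. So E lies on both circle(G, 65.62) and circle(L, 33.394); the below-GA intersection is E = (-49.915, -42.597). T is the foot of the tangent from E: T = (-51.191, -10.923).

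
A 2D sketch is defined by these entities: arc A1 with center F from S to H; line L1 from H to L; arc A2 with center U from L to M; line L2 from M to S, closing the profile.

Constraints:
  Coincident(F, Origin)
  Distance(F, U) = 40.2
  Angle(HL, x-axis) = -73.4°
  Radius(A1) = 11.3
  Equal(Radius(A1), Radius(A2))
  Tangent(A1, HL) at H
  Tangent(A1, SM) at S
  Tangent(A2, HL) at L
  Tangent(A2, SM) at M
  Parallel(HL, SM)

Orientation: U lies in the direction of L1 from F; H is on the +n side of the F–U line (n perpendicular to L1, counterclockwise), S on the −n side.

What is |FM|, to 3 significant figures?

41.8

The slot axis is L1's direction at -73.4°, so u = (cos -73.4°, sin -73.4°) = (0.286, -0.958) and n = (−sin -73.4°, cos -73.4°) = (0.958, 0.286). F is at the origin and U lies 40.2 along u from F, so U = 40.2·u = (11.5, -38.5). Tangency of A1 to both parallel lines with radius 11.3 puts H and S at F ± 11.3·n: H = (10.8, 3.23), S = (-10.8, -3.23). Equal radii place L and M the same way about U: L = U + 11.3·n = (22.3, -35.3), M = U − 11.3·n = (0.656, -41.8). Then |FM| = |M − F| = 41.8.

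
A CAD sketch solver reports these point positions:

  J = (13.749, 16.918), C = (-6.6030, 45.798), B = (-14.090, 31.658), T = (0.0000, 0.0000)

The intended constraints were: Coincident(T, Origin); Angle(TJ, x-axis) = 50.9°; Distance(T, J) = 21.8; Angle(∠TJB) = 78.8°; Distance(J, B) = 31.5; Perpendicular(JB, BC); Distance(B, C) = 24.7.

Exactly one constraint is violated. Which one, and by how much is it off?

Distance(B, C) = 24.7 — off by 8.70.

T = (0.00, 0.00) ✓; TJ at 50.90° ✓; |TJ| = 21.80 ✓; ∠TJB = 78.80° ✓; |JB| = 31.50 ✓; ∠(JB, BC) = 90.00° ✓; |BC| = 16.00 ✗.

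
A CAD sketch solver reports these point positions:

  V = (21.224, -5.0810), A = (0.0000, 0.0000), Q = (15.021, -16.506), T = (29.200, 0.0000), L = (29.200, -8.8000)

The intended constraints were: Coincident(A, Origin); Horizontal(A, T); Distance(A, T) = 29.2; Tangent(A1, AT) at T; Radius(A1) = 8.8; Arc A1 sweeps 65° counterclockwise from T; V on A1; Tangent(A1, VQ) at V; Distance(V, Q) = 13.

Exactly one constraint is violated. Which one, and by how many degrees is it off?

Tangent(A1, VQ) at V — off by 3.50°.

A = (0.00, 0.00) ✓; A.y = 0.00, T.y = 0.00 ✓; |AT| = 29.20 ✓; ∠(LT, TA) = 90.00° ✓; |LT| = 8.800 ✓; bearing(L→V) − bearing(L→T) = 65.00° ✓; |LV| = 8.800 ✓; ∠(LV, VQ) = 93.50° ✗; |VQ| = 13.00 ✓.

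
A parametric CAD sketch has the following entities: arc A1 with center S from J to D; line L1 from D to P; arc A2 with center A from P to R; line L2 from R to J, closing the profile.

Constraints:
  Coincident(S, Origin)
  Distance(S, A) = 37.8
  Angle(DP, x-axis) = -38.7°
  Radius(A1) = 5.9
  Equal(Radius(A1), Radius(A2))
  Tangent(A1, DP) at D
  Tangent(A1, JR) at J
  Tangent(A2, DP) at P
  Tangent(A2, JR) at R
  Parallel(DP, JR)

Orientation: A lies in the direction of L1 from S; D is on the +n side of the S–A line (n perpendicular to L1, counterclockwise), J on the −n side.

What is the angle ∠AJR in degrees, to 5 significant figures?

8.8714°

Tangency of A1 to both parallel lines with radius 5.9 puts D and J at S ± 5.9·n: D = (3.6889, 4.6045), J = (-3.6889, -4.6045). Equal radii place P and R the same way about A: P = A + 5.9·n = (33.189, -19.030), R = A − 5.9·n = (25.811, -28.239). Then cos ∠AJR = JA·JR / (|JA||JR|), giving 8.8714°.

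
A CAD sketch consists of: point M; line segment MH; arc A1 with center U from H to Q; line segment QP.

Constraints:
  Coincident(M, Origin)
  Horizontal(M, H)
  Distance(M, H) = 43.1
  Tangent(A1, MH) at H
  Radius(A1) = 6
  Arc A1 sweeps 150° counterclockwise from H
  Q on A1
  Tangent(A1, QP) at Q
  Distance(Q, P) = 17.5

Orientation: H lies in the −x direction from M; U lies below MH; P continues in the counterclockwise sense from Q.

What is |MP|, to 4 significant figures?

36.82

M is at the origin; M and H share the same y with |MH| = 43.1 and H on the −x side, so H = (-43.10, 0.000). A1 meets MH tangentially, so UH is at right angles to MH, so U = H + (0, -6) = (-43.10, -6.000). On A1, H sits at bearing 90° from U; a 150° counterclockwise sweep puts Q at bearing 240°, so Q = U + 6.0·(cos 240°, sin 240°) = (-46.10, -11.20). The tangent condition forces UQ to be normal to QP, so QP runs along (−sin 240°, cos 240°); with |QP| = 17.5, P = (-30.94, -19.95). Then |MP| = |P − M| = 36.82.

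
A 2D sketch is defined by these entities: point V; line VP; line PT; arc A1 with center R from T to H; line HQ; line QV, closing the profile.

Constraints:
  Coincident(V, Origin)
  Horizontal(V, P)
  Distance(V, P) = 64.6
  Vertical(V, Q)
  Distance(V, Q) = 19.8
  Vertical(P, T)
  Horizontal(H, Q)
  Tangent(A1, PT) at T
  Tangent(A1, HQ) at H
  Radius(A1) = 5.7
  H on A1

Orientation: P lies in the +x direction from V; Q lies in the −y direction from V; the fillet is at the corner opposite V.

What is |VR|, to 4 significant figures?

60.56

V is at the origin; V and P share the same y with |VP| = 64.6 and P on the +x side, so P = (64.60, 0.000). VQ is vertical with |VQ| = 19.8 and Q on the −y side, so Q = (0.000, -19.80). The virtual corner opposite V is at (64.60, -19.80). Since A1 is tangent to PT there, RT ⟂ PT and A1 meets HQ tangentially, so RH is at right angles to HQ, with radius 5.7, so the center R sits 5.7 in from both sides at R = (58.90, -14.10). Then |VR| = |R − V| = 60.56.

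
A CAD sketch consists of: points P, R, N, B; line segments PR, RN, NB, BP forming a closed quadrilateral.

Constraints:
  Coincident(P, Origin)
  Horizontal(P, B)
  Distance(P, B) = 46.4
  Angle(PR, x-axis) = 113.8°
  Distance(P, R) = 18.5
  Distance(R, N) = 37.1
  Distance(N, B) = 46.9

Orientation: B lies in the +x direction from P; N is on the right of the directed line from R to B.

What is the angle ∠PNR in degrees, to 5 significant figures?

6.7467°

Checks: |RN| = 37.10 ✓; |NB| = 46.90 ✓.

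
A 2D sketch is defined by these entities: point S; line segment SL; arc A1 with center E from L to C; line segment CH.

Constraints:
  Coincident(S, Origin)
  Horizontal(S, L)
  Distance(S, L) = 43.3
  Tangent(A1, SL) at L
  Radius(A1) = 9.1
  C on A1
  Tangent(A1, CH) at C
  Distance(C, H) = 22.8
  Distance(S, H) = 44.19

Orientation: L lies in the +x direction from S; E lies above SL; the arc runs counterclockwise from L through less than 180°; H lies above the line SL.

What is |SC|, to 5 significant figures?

51.721

S is at the origin; S and L share the same y with |SL| = 43.3 and L on the +x side, so L = (43.300, 0.0000). The tangent condition forces EL to be normal to SL, so E = L + (0, 9.1) = (43.300, 9.1000). Since EC ⟂ CH (tangency), |EH| = √(9.1² + 22.8²) = 24.549 regardless of where C sits on A1. So H lies on both circle(S, 44.19) and circle(E, 24.549); the above-SL intersection is H = (31.733, 30.753). C is the foot of the tangent from H: C = (49.165, 16.058).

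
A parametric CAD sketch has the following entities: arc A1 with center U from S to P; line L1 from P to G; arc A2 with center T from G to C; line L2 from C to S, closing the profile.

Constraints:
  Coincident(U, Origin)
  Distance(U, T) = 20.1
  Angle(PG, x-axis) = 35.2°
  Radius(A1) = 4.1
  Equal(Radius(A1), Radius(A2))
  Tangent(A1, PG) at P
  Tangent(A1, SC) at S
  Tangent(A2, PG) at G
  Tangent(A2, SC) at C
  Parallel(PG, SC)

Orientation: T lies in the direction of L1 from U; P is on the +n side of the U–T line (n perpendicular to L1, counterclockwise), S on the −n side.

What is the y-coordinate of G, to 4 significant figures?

14.94

The slot axis is L1's direction at 35.2°, so u = (cos 35.2°, sin 35.2°) = (0.8171, 0.5764) and n = (−sin 35.2°, cos 35.2°) = (-0.5764, 0.8171). U is at the origin and T lies 20.1 along u from U, so T = 20.1·u = (16.42, 11.59). Tangency of A1 to both parallel lines with radius 4.1 puts P and S at U ± 4.1·n: P = (-2.363, 3.350), S = (2.363, -3.350). Equal radii place G and C the same way about T: G = T + 4.1·n = (14.06, 14.94), C = T − 4.1·n = (18.79, 8.236). So G.y = 14.94.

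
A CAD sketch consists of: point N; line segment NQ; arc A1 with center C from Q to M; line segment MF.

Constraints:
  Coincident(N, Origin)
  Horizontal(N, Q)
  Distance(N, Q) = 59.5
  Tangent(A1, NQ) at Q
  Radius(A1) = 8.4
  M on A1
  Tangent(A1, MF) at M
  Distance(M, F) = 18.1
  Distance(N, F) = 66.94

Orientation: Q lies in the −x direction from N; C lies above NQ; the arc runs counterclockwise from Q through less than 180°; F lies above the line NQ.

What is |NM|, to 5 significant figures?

53.546

Checks: |CM| = 8.400 ✓; ∠(CM, MF) = 90.00° ✓; |MF| = 18.10 ✓; |NF| = 66.94 ✓.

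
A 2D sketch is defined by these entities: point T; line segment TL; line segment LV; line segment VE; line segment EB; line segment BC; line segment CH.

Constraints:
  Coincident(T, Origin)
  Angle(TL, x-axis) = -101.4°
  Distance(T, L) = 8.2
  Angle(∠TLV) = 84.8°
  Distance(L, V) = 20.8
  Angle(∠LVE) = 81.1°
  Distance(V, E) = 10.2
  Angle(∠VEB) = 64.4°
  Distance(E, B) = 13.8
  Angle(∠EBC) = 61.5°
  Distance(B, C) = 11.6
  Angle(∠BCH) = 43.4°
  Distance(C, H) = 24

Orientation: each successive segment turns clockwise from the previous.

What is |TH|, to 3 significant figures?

14.8

T is at the origin; TL runs at -101.4° with length 8.2, so L = (-1.62, -8.04). ∠TLV = 84.8° gives LV at 163° from the x-axis; with |LV| = 20.8, V = (-21.6, -2.10). ∠LVE = 81.1° gives VE at 64.5° from the x-axis; with |VE| = 10.2, E = (-17.2, 7.11). ∠VEB = 64.4° gives EB at -51.1° from the x-axis; with |EB| = 13.8, B = (-8.50, -3.63). ∠EBC = 61.5° gives BC at -170° from the x-axis; with |BC| = 11.6, C = (-19.9, -5.72). ∠BCH = 43.4° gives CH at 53.8° from the x-axis; with |CH| = 24.0, H = (-5.73, 13.6). Then |TH| = |H − T| = 14.8.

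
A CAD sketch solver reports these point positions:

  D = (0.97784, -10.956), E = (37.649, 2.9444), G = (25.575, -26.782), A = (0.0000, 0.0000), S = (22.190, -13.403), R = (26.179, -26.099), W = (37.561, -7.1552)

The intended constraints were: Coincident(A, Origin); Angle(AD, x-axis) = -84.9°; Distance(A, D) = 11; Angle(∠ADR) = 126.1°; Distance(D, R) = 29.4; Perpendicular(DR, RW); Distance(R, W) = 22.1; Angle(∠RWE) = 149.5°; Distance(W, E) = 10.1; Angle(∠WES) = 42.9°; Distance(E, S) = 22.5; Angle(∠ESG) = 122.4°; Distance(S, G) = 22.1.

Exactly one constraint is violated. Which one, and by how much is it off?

Distance(S, G) = 22.1 — off by 8.30.

A = (0.00, 0.00) ✓; AD at -84.90° ✓; |AD| = 11.00 ✓; ∠ADR = 126.1° ✓; |DR| = 29.40 ✓; ∠(DR, RW) = 90.00° ✓; |RW| = 22.10 ✓; ∠RWE = 149.5° ✓; |WE| = 10.10 ✓; ∠WES = 42.90° ✓; |ES| = 22.50 ✓; ∠ESG = 122.4° ✓; |SG| = 13.80 ✗.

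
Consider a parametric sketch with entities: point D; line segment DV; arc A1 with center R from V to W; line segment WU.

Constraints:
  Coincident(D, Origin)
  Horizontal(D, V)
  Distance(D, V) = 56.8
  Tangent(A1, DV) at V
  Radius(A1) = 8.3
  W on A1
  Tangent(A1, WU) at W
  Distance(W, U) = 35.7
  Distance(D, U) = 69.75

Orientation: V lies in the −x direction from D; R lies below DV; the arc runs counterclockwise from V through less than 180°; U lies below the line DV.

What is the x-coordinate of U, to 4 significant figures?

-53.46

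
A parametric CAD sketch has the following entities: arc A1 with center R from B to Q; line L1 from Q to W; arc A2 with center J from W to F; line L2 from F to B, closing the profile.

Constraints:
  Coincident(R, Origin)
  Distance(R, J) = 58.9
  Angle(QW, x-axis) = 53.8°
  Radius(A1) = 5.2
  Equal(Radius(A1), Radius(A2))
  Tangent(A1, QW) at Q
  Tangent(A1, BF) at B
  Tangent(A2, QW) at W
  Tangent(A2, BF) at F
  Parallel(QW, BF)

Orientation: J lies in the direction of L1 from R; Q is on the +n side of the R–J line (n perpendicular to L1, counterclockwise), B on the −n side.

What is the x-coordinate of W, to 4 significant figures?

30.59

The slot axis is L1's direction at 53.8°, so u = (cos 53.8°, sin 53.8°) = (0.5906, 0.8070) and n = (−sin 53.8°, cos 53.8°) = (-0.8070, 0.5906). R is at the origin and J lies 58.9 along u from R, so J = 58.9·u = (34.79, 47.53). Tangency of A1 to both parallel lines with radius 5.2 puts Q and B at R ± 5.2·n: Q = (-4.196, 3.071), B = (4.196, -3.071). Equal radii place W and F the same way about J: W = J + 5.2·n = (30.59, 50.60), F = J − 5.2·n = (38.98, 44.46). So W.x = 30.59.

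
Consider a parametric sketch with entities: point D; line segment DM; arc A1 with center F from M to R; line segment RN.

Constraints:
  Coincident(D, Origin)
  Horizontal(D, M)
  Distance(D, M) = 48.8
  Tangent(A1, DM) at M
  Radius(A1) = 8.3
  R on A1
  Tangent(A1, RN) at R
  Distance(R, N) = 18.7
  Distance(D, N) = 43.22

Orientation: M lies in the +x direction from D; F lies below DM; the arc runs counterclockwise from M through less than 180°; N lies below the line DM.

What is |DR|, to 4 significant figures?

41.25

D is at the origin; D and M share the same y with |DM| = 48.8 and M on the +x side, so M = (48.80, 0.000). A1 meets DM tangentially, so FM is at right angles to DM, so F = M + (0, -8.3) = (48.80, -8.300). Since FR ⟂ RN (tangency), |FN| = √(8.3² + 18.7²) = 20.46 regardless of where R sits on A1. So N lies on both circle(D, 43.22) and circle(F, 20.46); the below-DM intersection is N = (35.85, -24.14). R is the foot of the tangent from N: R = (40.80, -6.105).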